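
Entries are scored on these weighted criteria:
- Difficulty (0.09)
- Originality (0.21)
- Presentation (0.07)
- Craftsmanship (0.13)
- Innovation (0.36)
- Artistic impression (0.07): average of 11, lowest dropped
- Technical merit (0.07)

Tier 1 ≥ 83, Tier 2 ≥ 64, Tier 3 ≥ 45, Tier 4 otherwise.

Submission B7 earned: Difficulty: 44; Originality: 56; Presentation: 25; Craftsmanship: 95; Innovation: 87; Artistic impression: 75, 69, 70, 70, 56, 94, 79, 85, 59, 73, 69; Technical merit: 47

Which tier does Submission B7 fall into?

Artistic impression: drop 56 → average of remaining 10 = 743/10 = 74.3
Weighted total:
  Difficulty 44 × 0.09 = 3.96
  Originality 56 × 0.21 = 11.76
  Presentation 25 × 0.07 = 1.75
  Craftsmanship 95 × 0.13 = 12.35
  Innovation 87 × 0.36 = 31.32
  Artistic impression 74.3 × 0.07 = 5.201
  Technical merit 47 × 0.07 = 3.29
Sum = 69.631
69.631 is ≥ 64 and < 83 → Tier 2

Tier 2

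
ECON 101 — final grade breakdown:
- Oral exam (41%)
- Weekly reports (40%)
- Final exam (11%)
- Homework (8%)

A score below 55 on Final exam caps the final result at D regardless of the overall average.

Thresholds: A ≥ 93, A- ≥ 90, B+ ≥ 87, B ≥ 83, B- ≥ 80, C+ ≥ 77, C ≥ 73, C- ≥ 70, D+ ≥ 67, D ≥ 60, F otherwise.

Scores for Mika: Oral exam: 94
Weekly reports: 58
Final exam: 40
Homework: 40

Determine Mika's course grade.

D

Final exam score 40 < 55: minimum not met.
Weighted total:
  Oral exam 94 × 0.41 = 38.54
  Weekly reports 58 × 0.4 = 23.2
  Final exam 40 × 0.11 = 4.4
  Homework 40 × 0.08 = 3.2
Sum = 69.34
69.34 would be D+; cap at D applies → D.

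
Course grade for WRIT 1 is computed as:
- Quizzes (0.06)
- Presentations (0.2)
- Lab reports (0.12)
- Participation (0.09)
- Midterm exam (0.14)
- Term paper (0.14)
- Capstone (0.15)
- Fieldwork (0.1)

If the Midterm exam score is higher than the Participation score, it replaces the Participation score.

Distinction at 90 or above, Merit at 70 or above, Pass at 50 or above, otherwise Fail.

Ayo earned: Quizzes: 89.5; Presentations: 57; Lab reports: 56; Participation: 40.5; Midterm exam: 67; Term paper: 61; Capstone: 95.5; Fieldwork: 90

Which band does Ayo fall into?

Merit

Midterm exam (67) > Participation (40.5), so Participation counts as 67.
Weighted total:
  Quizzes 89.5 × 0.06 = 5.37
  Presentations 57 × 0.2 = 11.4
  Lab reports 56 × 0.12 = 6.72
  Participation 67 × 0.09 = 6.03
  Midterm exam 67 × 0.14 = 9.38
  Term paper 61 × 0.14 = 8.54
  Capstone 95.5 × 0.15 = 14.325
  Fieldwork 90 × 0.1 = 9
Sum = 70.765
70.765 is ≥ 70 and < 90 → Merit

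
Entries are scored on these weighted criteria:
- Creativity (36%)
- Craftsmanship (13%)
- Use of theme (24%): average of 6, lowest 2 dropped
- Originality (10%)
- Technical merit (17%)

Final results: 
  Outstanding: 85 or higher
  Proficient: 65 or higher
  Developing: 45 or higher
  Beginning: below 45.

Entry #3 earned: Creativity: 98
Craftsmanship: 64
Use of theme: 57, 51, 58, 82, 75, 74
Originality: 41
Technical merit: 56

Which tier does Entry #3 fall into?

Proficient

Use of theme: drop 51, 57 → average of remaining 4 = 289/4 = 72.25
Weighted total:
  Creativity 98 × 0.36 = 35.28
  Craftsmanship 64 × 0.13 = 8.32
  Use of theme 72.25 × 0.24 = 17.34
  Originality 41 × 0.1 = 4.1
  Technical merit 56 × 0.17 = 9.52
Sum = 74.56
74.56 is ≥ 65 and < 85 → Proficient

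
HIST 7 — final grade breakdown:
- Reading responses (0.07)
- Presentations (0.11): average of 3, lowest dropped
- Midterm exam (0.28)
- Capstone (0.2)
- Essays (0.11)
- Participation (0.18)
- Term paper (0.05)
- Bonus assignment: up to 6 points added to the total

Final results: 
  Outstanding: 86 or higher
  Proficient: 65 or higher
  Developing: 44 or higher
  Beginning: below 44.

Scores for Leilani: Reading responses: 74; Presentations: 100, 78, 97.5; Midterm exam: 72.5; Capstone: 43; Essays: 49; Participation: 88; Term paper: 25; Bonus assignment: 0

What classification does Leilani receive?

Proficient

Presentations: drop 78 → average of remaining 2 = 197.5/2 = 98.75
Weighted total:
  Reading responses 74 × 0.07 = 5.18
  Presentations 98.75 × 0.11 = 10.8625
  Midterm exam 72.5 × 0.28 = 20.3
  Capstone 43 × 0.2 = 8.6
  Essays 49 × 0.11 = 5.39
  Participation 88 × 0.18 = 15.84
  Term paper 25 × 0.05 = 1.25
Sum = 67.4225
Bonus assignment: 67.4225 + 0 = 67.4225
67.4225 is ≥ 65 and < 86 → Proficient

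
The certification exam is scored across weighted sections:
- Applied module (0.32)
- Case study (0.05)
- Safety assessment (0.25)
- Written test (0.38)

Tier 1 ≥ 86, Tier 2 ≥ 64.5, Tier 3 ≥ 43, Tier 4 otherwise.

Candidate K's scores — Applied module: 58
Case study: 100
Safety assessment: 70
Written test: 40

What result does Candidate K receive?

Weighted total:
  Applied module 58 × 0.32 = 18.56
  Case study 100 × 0.05 = 5
  Safety assessment 70 × 0.25 = 17.5
  Written test 40 × 0.38 = 15.2
Sum = 56.26
56.26 is ≥ 43 and < 64.5 → Tier 3

Tier 3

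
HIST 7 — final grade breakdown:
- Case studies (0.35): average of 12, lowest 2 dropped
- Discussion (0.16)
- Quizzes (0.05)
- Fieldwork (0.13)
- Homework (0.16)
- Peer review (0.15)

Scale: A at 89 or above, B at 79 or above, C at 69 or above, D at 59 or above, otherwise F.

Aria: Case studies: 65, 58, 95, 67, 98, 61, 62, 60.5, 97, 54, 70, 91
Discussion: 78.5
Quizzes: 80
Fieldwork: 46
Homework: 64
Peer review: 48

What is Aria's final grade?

Case studies: drop 54, 58 → average of remaining 10 = 766.5/10 = 76.65
Weighted total:
  Case studies 76.65 × 0.35 = 26.8275
  Discussion 78.5 × 0.16 = 12.56
  Quizzes 80 × 0.05 = 4
  Fieldwork 46 × 0.13 = 5.98
  Homework 64 × 0.16 = 10.24
  Peer review 48 × 0.15 = 7.2
Sum = 66.8075
66.8075 is ≥ 59 and < 69 → D

D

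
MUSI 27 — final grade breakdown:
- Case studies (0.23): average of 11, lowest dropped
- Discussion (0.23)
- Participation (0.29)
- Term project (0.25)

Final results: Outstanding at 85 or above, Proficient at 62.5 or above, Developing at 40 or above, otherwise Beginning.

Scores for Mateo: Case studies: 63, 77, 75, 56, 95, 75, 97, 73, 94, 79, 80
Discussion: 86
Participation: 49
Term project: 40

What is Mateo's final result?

Case studies: drop 56 → average of remaining 10 = 808/10 = 80.8
Weighted total:
  Case studies 80.8 × 0.23 = 18.584
  Discussion 86 × 0.23 = 19.78
  Participation 49 × 0.29 = 14.21
  Term project 40 × 0.25 = 10
Sum = 62.574
62.574 is ≥ 62.5 and < 85 → Proficient

Proficient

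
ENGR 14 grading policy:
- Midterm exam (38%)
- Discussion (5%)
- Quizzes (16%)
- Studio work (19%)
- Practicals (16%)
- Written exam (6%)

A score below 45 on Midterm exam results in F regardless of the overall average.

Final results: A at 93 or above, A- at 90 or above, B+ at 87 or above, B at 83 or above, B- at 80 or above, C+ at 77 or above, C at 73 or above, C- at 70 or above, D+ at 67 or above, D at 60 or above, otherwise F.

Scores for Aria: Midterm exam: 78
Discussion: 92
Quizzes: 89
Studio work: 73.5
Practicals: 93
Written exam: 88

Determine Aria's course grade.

Midterm exam score 78 ≥ 45: minimum met.
Weighted total:
  Midterm exam 78 × 0.38 = 29.64
  Discussion 92 × 0.05 = 4.6
  Quizzes 89 × 0.16 = 14.24
  Studio work 73.5 × 0.19 = 13.965
  Practicals 93 × 0.16 = 14.88
  Written exam 88 × 0.06 = 5.28
Sum = 82.605
82.605 is ≥ 80 and < 83 → B-

B-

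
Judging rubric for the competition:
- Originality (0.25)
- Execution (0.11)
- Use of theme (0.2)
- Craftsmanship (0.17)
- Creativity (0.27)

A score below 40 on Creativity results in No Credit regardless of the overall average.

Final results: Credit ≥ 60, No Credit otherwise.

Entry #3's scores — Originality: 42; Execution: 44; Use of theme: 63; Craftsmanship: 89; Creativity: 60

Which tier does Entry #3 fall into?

No Credit

Creativity score 60 ≥ 40: minimum met.
Weighted total:
  Originality 42 × 0.25 = 10.5
  Execution 44 × 0.11 = 4.84
  Use of theme 63 × 0.2 = 12.6
  Craftsmanship 89 × 0.17 = 15.13
  Creativity 60 × 0.27 = 16.2
Sum = 59.27
59.27 < 60 → No Credit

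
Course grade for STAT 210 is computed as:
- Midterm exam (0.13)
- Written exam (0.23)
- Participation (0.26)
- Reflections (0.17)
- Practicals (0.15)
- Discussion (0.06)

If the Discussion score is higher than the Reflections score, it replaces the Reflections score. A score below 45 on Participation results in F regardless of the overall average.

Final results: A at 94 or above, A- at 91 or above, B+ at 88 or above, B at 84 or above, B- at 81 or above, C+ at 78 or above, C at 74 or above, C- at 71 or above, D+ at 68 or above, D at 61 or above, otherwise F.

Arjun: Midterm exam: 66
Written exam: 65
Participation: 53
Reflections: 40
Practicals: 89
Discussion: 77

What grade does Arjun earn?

D+

Discussion (77) > Reflections (40), so Reflections counts as 77.
Participation score 53 ≥ 45: minimum met.
Weighted total:
  Midterm exam 66 × 0.13 = 8.58
  Written exam 65 × 0.23 = 14.95
  Participation 53 × 0.26 = 13.78
  Reflections 77 × 0.17 = 13.09
  Practicals 89 × 0.15 = 13.35
  Discussion 77 × 0.06 = 4.62
Sum = 68.37
68.37 is ≥ 68 and < 71 → D+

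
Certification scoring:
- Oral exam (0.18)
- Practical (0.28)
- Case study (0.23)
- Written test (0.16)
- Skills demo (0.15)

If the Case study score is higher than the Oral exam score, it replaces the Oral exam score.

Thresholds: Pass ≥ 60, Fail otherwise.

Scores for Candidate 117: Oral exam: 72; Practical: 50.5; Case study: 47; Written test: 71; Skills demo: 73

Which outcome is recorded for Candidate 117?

Case study (47) ≤ Oral exam (72), so Oral exam stays at 72.
Weighted total:
  Oral exam 72 × 0.18 = 12.96
  Practical 50.5 × 0.28 = 14.14
  Case study 47 × 0.23 = 10.81
  Written test 71 × 0.16 = 11.36
  Skills demo 73 × 0.15 = 10.95
Sum = 60.22
60.22 ≥ 60 → Pass

Pass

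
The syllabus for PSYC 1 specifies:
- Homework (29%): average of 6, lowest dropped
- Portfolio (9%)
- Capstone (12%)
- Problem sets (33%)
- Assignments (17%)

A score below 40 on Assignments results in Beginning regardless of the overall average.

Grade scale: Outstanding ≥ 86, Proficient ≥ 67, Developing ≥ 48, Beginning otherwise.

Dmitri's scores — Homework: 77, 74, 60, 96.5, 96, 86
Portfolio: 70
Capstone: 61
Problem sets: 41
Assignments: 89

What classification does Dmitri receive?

Proficient

Homework: drop 60 → average of remaining 5 = 429.5/5 = 85.9
Assignments score 89 ≥ 40: minimum met.
Weighted total:
  Homework 85.9 × 0.29 = 24.911
  Portfolio 70 × 0.09 = 6.3
  Capstone 61 × 0.12 = 7.32
  Problem sets 41 × 0.33 = 13.53
  Assignments 89 × 0.17 = 15.13
Sum = 67.191
67.191 is ≥ 67 and < 86 → Proficient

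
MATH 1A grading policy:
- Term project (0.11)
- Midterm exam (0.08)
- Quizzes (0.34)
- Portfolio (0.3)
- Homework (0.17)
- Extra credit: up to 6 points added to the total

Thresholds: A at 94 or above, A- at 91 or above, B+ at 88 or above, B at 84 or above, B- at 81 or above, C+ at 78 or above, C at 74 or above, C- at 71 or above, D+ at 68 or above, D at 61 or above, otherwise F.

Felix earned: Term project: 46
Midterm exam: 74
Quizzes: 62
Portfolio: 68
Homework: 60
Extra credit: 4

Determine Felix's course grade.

Weighted total:
  Term project 46 × 0.11 = 5.06
  Midterm exam 74 × 0.08 = 5.92
  Quizzes 62 × 0.34 = 21.08
  Portfolio 68 × 0.3 = 20.4
  Homework 60 × 0.17 = 10.2
Sum = 62.66
Extra credit: 62.66 + 4 = 66.66
66.66 is ≥ 61 and < 68 → D

D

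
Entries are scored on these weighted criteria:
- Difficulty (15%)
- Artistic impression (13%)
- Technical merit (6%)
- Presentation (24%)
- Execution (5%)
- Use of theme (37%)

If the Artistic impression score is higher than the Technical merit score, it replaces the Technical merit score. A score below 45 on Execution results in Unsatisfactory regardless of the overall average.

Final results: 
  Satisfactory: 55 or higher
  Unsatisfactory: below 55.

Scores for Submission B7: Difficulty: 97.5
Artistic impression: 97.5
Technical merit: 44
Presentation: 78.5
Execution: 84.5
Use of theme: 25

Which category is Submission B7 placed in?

Artistic impression (97.5) > Technical merit (44), so Technical merit counts as 97.5.
Execution score 84.5 ≥ 45: minimum met.
Weighted total:
  Difficulty 97.5 × 0.15 = 14.625
  Artistic impression 97.5 × 0.13 = 12.675
  Technical merit 97.5 × 0.06 = 5.85
  Presentation 78.5 × 0.24 = 18.84
  Execution 84.5 × 0.05 = 4.225
  Use of theme 25 × 0.37 = 9.25
Sum = 65.465
65.465 ≥ 55 → Satisfactory

Satisfactory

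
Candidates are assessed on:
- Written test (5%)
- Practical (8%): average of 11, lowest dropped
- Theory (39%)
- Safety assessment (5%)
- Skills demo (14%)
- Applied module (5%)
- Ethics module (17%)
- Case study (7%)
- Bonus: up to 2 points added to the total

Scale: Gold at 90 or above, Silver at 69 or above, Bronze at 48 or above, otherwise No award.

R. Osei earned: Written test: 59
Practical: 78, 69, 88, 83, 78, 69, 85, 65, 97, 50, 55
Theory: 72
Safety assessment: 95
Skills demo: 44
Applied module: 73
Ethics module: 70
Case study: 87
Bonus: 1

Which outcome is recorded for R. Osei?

Practical: drop 50 → average of remaining 10 = 767/10 = 76.7
Weighted total:
  Written test 59 × 0.05 = 2.95
  Practical 76.7 × 0.08 = 6.136
  Theory 72 × 0.39 = 28.08
  Safety assessment 95 × 0.05 = 4.75
  Skills demo 44 × 0.14 = 6.16
  Applied module 73 × 0.05 = 3.65
  Ethics module 70 × 0.17 = 11.9
  Case study 87 × 0.07 = 6.09
Sum = 69.716
Bonus: 69.716 + 1 = 70.716
70.716 is ≥ 69 and < 90 → Silver

Silver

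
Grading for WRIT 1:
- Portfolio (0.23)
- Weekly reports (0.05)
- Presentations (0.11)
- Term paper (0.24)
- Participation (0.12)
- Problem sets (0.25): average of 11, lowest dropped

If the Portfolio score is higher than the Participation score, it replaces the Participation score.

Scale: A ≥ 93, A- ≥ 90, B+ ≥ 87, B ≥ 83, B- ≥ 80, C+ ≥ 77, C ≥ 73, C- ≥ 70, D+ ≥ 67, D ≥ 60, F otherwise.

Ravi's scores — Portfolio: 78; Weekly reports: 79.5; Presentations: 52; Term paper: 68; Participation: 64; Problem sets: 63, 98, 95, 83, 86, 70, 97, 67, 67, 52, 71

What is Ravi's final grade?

C

Problem sets: drop 52 → average of remaining 10 = 797/10 = 79.7
Portfolio (78) > Participation (64), so Participation counts as 78.
Weighted total:
  Portfolio 78 × 0.23 = 17.94
  Weekly reports 79.5 × 0.05 = 3.975
  Presentations 52 × 0.11 = 5.72
  Term paper 68 × 0.24 = 16.32
  Participation 78 × 0.12 = 9.36
  Problem sets 79.7 × 0.25 = 19.925
Sum = 73.24
73.24 is ≥ 73 and < 77 → C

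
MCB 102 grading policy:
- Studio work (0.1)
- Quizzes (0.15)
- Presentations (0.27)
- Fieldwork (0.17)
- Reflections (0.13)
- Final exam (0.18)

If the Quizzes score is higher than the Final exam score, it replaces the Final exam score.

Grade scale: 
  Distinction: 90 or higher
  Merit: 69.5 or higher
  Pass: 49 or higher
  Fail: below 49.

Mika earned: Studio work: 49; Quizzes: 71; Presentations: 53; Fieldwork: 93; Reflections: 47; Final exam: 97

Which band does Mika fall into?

Quizzes (71) ≤ Final exam (97), so Final exam stays at 97.
Weighted total:
  Studio work 49 × 0.1 = 4.9
  Quizzes 71 × 0.15 = 10.65
  Presentations 53 × 0.27 = 14.31
  Fieldwork 93 × 0.17 = 15.81
  Reflections 47 × 0.13 = 6.11
  Final exam 97 × 0.18 = 17.46
Sum = 69.24
69.24 is ≥ 49 and < 69.5 → Pass

Pass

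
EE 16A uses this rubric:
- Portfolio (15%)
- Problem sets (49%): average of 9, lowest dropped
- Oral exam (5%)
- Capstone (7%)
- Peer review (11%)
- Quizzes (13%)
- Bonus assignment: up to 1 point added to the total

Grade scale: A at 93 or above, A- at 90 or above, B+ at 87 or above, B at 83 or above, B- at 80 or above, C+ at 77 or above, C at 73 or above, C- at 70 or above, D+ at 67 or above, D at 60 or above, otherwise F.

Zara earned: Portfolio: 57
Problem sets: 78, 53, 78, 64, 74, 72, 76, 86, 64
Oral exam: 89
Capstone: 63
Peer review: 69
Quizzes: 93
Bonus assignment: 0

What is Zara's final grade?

C

Problem sets: drop 53 → average of remaining 8 = 592/8 = 74
Weighted total:
  Portfolio 57 × 0.15 = 8.55
  Problem sets 74 × 0.49 = 36.26
  Oral exam 89 × 0.05 = 4.45
  Capstone 63 × 0.07 = 4.41
  Peer review 69 × 0.11 = 7.59
  Quizzes 93 × 0.13 = 12.09
Sum = 73.35
Bonus assignment: 73.35 + 0 = 73.35
73.35 is ≥ 73 and < 77 → C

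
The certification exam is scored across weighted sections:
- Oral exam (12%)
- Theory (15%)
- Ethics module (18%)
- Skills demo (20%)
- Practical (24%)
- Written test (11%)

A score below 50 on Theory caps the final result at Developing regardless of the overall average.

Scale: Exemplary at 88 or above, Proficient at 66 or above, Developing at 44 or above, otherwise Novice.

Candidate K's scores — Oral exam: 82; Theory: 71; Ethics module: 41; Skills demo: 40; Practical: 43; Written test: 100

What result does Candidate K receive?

Developing

Theory score 71 ≥ 50: minimum met.
Weighted total:
  Oral exam 82 × 0.12 = 9.84
  Theory 71 × 0.15 = 10.65
  Ethics module 41 × 0.18 = 7.38
  Skills demo 40 × 0.2 = 8
  Practical 43 × 0.24 = 10.32
  Written test 100 × 0.11 = 11
Sum = 57.19
57.19 is ≥ 44 and < 66 → Developing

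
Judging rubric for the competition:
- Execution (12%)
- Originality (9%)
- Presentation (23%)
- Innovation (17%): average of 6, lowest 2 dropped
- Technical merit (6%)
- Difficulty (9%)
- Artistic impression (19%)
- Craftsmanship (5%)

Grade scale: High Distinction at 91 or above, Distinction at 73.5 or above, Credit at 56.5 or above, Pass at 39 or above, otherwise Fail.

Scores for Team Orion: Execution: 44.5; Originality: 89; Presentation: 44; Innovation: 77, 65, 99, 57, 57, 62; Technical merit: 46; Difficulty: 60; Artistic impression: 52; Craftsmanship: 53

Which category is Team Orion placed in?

Credit

Innovation: drop 57, 57 → average of remaining 4 = 303/4 = 75.75
Weighted total:
  Execution 44.5 × 0.12 = 5.34
  Originality 89 × 0.09 = 8.01
  Presentation 44 × 0.23 = 10.12
  Innovation 75.75 × 0.17 = 12.8775
  Technical merit 46 × 0.06 = 2.76
  Difficulty 60 × 0.09 = 5.4
  Artistic impression 52 × 0.19 = 9.88
  Craftsmanship 53 × 0.05 = 2.65
Sum = 57.0375
57.0375 is ≥ 56.5 and < 73.5 → Credit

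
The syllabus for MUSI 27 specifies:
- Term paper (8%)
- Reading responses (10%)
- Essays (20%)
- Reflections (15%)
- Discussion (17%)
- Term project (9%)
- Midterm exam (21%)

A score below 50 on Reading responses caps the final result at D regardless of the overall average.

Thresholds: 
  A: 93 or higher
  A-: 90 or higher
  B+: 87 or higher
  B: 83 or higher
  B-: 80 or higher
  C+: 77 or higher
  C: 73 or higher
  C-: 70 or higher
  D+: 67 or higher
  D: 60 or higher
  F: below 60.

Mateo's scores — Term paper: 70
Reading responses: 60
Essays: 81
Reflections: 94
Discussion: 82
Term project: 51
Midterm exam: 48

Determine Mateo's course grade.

Reading responses score 60 ≥ 50: minimum met.
Weighted total:
  Term paper 70 × 0.08 = 5.6
  Reading responses 60 × 0.1 = 6
  Essays 81 × 0.2 = 16.2
  Reflections 94 × 0.15 = 14.1
  Discussion 82 × 0.17 = 13.94
  Term project 51 × 0.09 = 4.59
  Midterm exam 48 × 0.21 = 10.08
Sum = 70.51
70.51 is ≥ 70 and < 73 → C-

C-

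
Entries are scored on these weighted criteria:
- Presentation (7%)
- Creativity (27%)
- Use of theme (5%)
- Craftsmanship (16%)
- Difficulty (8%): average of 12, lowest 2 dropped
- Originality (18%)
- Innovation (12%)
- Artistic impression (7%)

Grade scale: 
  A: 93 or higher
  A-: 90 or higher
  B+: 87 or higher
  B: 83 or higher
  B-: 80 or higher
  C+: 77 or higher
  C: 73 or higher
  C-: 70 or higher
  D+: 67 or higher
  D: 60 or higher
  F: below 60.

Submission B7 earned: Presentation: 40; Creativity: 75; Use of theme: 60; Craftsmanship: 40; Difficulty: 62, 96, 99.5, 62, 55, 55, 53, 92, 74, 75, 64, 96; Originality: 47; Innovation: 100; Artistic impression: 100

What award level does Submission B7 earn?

D

Difficulty: drop 53, 55 → average of remaining 10 = 775.5/10 = 77.55
Weighted total:
  Presentation 40 × 0.07 = 2.8
  Creativity 75 × 0.27 = 20.25
  Use of theme 60 × 0.05 = 3
  Craftsmanship 40 × 0.16 = 6.4
  Difficulty 77.55 × 0.08 = 6.204
  Originality 47 × 0.18 = 8.46
  Innovation 100 × 0.12 = 12
  Artistic impression 100 × 0.07 = 7
Sum = 66.114
66.114 is ≥ 60 and < 67 → D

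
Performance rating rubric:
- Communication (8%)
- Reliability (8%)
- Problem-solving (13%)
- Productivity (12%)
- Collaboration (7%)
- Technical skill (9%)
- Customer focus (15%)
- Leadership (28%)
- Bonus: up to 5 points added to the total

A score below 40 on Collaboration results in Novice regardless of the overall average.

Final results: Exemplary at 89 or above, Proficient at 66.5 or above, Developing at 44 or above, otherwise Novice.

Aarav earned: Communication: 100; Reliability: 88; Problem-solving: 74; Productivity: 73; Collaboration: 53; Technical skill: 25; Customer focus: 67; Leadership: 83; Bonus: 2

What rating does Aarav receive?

Collaboration score 53 ≥ 40: minimum met.
Weighted total:
  Communication 100 × 0.08 = 8
  Reliability 88 × 0.08 = 7.04
  Problem-solving 74 × 0.13 = 9.62
  Productivity 73 × 0.12 = 8.76
  Collaboration 53 × 0.07 = 3.71
  Technical skill 25 × 0.09 = 2.25
  Customer focus 67 × 0.15 = 10.05
  Leadership 83 × 0.28 = 23.24
Sum = 72.67
Bonus: 72.67 + 2 = 74.67
74.67 is ≥ 66.5 and < 89 → Proficient

Proficient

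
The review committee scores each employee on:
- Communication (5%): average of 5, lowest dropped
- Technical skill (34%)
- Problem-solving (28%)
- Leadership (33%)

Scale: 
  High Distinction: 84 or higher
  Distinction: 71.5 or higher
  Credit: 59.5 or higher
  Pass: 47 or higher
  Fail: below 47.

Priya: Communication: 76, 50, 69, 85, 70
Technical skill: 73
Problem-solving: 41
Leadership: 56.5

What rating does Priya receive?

Communication: drop 50 → average of remaining 4 = 300/4 = 75
Weighted total:
  Communication 75 × 0.05 = 3.75
  Technical skill 73 × 0.34 = 24.82
  Problem-solving 41 × 0.28 = 11.48
  Leadership 56.5 × 0.33 = 18.645
Sum = 58.695
58.695 is ≥ 47 and < 59.5 → Pass

Pass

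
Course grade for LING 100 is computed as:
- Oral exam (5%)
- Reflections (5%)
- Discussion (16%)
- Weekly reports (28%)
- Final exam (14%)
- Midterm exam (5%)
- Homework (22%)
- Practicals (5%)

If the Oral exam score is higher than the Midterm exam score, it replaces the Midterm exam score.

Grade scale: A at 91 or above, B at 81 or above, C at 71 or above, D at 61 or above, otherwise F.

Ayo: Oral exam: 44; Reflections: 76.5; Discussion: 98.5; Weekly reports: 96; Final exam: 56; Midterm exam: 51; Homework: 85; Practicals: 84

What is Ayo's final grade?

B

Oral exam (44) ≤ Midterm exam (51), so Midterm exam stays at 51.
Weighted total:
  Oral exam 44 × 0.05 = 2.2
  Reflections 76.5 × 0.05 = 3.825
  Discussion 98.5 × 0.16 = 15.76
  Weekly reports 96 × 0.28 = 26.88
  Final exam 56 × 0.14 = 7.84
  Midterm exam 51 × 0.05 = 2.55
  Homework 85 × 0.22 = 18.7
  Practicals 84 × 0.05 = 4.2
Sum = 81.955
81.955 is ≥ 81 and < 91 → B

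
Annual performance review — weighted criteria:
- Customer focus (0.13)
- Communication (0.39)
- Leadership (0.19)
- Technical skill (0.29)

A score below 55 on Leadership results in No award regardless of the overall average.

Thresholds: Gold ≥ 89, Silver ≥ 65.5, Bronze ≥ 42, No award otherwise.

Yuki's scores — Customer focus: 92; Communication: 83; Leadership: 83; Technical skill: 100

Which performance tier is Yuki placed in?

Gold

Leadership score 83 ≥ 55: minimum met.
Weighted total:
  Customer focus 92 × 0.13 = 11.96
  Communication 83 × 0.39 = 32.37
  Leadership 83 × 0.19 = 15.77
  Technical skill 100 × 0.29 = 29
Sum = 89.1
89.1 ≥ 89 → Gold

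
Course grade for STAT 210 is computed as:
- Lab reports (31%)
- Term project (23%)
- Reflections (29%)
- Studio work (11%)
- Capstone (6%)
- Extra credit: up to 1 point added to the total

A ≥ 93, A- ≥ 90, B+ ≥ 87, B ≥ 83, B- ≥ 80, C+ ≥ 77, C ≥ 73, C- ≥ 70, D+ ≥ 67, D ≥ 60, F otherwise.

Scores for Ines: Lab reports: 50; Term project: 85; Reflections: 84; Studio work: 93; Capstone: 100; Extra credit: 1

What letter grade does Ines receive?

C

Weighted total:
  Lab reports 50 × 0.31 = 15.5
  Term project 85 × 0.23 = 19.55
  Reflections 84 × 0.29 = 24.36
  Studio work 93 × 0.11 = 10.23
  Capstone 100 × 0.06 = 6
Sum = 75.64
Extra credit: 75.64 + 1 = 76.64
76.64 is ≥ 73 and < 77 → C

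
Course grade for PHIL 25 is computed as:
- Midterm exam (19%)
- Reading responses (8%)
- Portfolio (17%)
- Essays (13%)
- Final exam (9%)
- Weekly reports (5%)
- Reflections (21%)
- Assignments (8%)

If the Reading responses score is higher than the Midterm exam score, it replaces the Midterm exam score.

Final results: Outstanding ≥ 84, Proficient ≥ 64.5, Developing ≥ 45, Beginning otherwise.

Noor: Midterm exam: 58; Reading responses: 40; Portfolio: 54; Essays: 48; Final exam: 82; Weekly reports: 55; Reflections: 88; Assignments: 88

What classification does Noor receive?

Reading responses (40) ≤ Midterm exam (58), so Midterm exam stays at 58.
Weighted total:
  Midterm exam 58 × 0.19 = 11.02
  Reading responses 40 × 0.08 = 3.2
  Portfolio 54 × 0.17 = 9.18
  Essays 48 × 0.13 = 6.24
  Final exam 82 × 0.09 = 7.38
  Weekly reports 55 × 0.05 = 2.75
  Reflections 88 × 0.21 = 18.48
  Assignments 88 × 0.08 = 7.04
Sum = 65.29
65.29 is ≥ 64.5 and < 84 → Proficient

Proficient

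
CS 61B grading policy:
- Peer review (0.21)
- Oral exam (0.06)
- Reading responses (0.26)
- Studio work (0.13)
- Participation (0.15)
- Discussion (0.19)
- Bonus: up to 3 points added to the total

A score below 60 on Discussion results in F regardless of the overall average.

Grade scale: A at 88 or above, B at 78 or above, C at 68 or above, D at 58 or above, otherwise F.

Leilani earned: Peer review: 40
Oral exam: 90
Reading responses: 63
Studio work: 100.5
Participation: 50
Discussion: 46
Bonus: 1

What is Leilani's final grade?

Discussion score 46 < 60: minimum not met.
Weighted total:
  Peer review 40 × 0.21 = 8.4
  Oral exam 90 × 0.06 = 5.4
  Reading responses 63 × 0.26 = 16.38
  Studio work 100.5 × 0.13 = 13.065
  Participation 50 × 0.15 = 7.5
  Discussion 46 × 0.19 = 8.74
Sum = 59.485
Bonus: 59.485 + 1 = 60.485
Because the Discussion minimum was not met, the result is F.

F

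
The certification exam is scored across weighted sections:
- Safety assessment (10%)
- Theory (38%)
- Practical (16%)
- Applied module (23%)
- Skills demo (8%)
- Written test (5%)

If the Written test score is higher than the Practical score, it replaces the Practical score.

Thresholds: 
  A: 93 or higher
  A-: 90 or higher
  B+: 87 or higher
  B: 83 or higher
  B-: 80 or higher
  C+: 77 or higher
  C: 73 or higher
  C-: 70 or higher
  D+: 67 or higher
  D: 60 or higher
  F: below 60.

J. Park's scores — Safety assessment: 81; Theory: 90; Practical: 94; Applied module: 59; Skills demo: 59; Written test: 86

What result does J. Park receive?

C+

Written test (86) ≤ Practical (94), so Practical stays at 94.
Weighted total:
  Safety assessment 81 × 0.1 = 8.1
  Theory 90 × 0.38 = 34.2
  Practical 94 × 0.16 = 15.04
  Applied module 59 × 0.23 = 13.57
  Skills demo 59 × 0.08 = 4.72
  Written test 86 × 0.05 = 4.3
Sum = 79.93
79.93 is ≥ 77 and < 80 → C+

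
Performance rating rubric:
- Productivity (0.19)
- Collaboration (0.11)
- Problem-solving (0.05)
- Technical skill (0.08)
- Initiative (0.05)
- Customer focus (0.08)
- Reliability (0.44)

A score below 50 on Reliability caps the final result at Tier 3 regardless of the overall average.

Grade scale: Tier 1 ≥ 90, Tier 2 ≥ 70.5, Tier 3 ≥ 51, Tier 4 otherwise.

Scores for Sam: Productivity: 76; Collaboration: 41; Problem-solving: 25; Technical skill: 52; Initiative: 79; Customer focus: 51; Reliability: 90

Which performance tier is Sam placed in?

Tier 2

Reliability score 90 ≥ 50: minimum met.
Weighted total:
  Productivity 76 × 0.19 = 14.44
  Collaboration 41 × 0.11 = 4.51
  Problem-solving 25 × 0.05 = 1.25
  Technical skill 52 × 0.08 = 4.16
  Initiative 79 × 0.05 = 3.95
  Customer focus 51 × 0.08 = 4.08
  Reliability 90 × 0.44 = 39.6
Sum = 71.99
71.99 is ≥ 70.5 and < 90 → Tier 2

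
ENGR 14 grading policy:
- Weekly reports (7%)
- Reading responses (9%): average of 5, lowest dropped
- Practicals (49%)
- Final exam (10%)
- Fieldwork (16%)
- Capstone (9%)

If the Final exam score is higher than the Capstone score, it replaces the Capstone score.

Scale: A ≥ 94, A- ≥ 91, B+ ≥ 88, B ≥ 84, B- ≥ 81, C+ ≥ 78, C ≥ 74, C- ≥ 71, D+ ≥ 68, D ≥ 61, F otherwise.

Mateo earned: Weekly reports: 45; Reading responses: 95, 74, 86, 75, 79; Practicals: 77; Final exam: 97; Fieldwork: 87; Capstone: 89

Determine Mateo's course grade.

Reading responses: drop 74 → average of remaining 4 = 335/4 = 83.75
Final exam (97) > Capstone (89), so Capstone counts as 97.
Weighted total:
  Weekly reports 45 × 0.07 = 3.15
  Reading responses 83.75 × 0.09 = 7.5375
  Practicals 77 × 0.49 = 37.73
  Final exam 97 × 0.1 = 9.7
  Fieldwork 87 × 0.16 = 13.92
  Capstone 97 × 0.09 = 8.73
Sum = 80.7675
80.7675 is ≥ 78 and < 81 → C+

C+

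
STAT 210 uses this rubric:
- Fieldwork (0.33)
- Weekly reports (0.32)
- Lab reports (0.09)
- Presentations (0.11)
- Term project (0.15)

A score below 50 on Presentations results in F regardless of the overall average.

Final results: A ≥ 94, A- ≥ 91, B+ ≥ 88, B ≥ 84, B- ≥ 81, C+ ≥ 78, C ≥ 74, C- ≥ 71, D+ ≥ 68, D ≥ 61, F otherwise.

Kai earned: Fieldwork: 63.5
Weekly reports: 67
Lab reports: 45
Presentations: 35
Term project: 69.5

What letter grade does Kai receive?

Presentations score 35 < 50: minimum not met.
Weighted total:
  Fieldwork 63.5 × 0.33 = 20.955
  Weekly reports 67 × 0.32 = 21.44
  Lab reports 45 × 0.09 = 4.05
  Presentations 35 × 0.11 = 3.85
  Term project 69.5 × 0.15 = 10.425
Sum = 60.72
Because the Presentations minimum was not met, the result is F.

F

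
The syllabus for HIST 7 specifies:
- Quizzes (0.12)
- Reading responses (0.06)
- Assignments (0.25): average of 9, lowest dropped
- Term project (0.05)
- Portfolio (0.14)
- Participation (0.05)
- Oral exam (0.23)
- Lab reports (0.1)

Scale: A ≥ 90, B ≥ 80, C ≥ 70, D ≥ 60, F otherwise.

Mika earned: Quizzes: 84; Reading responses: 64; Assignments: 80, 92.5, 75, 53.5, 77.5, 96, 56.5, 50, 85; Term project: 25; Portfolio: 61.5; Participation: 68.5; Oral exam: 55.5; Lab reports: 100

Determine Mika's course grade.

Assignments: drop 50 → average of remaining 8 = 616/8 = 77
Weighted total:
  Quizzes 84 × 0.12 = 10.08
  Reading responses 64 × 0.06 = 3.84
  Assignments 77 × 0.25 = 19.25
  Term project 25 × 0.05 = 1.25
  Portfolio 61.5 × 0.14 = 8.61
  Participation 68.5 × 0.05 = 3.425
  Oral exam 55.5 × 0.23 = 12.765
  Lab reports 100 × 0.1 = 10
Sum = 69.22
69.22 is ≥ 60 and < 70 → D

D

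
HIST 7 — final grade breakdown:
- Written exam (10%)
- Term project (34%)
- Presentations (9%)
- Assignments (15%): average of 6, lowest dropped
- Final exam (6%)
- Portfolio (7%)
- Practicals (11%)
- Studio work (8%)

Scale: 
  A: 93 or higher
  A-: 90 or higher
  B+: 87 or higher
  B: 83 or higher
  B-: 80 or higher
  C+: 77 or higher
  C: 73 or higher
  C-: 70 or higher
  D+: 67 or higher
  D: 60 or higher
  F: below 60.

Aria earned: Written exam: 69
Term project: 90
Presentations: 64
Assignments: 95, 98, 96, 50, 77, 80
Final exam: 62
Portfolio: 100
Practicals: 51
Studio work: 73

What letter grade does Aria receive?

C+

Assignments: drop 50 → average of remaining 5 = 446/5 = 89.2
Weighted total:
  Written exam 69 × 0.1 = 6.9
  Term project 90 × 0.34 = 30.6
  Presentations 64 × 0.09 = 5.76
  Assignments 89.2 × 0.15 = 13.38
  Final exam 62 × 0.06 = 3.72
  Portfolio 100 × 0.07 = 7
  Practicals 51 × 0.11 = 5.61
  Studio work 73 × 0.08 = 5.84
Sum = 78.81
78.81 is ≥ 77 and < 80 → C+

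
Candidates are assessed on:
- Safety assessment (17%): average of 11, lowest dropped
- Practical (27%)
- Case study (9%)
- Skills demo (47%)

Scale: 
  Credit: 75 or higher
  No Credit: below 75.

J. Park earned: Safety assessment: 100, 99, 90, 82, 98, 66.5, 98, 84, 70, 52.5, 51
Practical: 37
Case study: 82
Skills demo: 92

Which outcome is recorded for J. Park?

Safety assessment: drop 51 → average of remaining 10 = 840/10 = 84
Weighted total:
  Safety assessment 84 × 0.17 = 14.28
  Practical 37 × 0.27 = 9.99
  Case study 82 × 0.09 = 7.38
  Skills demo 92 × 0.47 = 43.24
Sum = 74.89
74.89 < 75 → No Credit

No Credit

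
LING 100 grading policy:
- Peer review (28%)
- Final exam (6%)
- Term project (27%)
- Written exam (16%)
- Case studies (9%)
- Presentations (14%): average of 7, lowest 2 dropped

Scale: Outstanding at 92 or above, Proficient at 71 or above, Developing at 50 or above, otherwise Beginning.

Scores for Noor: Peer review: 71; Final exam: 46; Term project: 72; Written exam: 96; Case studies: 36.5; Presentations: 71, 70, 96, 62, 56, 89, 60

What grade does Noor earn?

Presentations: drop 56, 60 → average of remaining 5 = 388/5 = 77.6
Weighted total:
  Peer review 71 × 0.28 = 19.88
  Final exam 46 × 0.06 = 2.76
  Term project 72 × 0.27 = 19.44
  Written exam 96 × 0.16 = 15.36
  Case studies 36.5 × 0.09 = 3.285
  Presentations 77.6 × 0.14 = 10.864
Sum = 71.589
71.589 is ≥ 71 and < 92 → Proficient

Proficient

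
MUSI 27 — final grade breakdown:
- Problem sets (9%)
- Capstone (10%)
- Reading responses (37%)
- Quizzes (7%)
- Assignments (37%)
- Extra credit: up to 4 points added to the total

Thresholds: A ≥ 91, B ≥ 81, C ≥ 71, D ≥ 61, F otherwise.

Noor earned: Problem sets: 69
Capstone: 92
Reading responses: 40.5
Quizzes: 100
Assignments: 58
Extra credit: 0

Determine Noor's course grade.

Weighted total:
  Problem sets 69 × 0.09 = 6.21
  Capstone 92 × 0.1 = 9.2
  Reading responses 40.5 × 0.37 = 14.985
  Quizzes 100 × 0.07 = 7
  Assignments 58 × 0.37 = 21.46
Sum = 58.855
Extra credit: 58.855 + 0 = 58.855
58.855 < 61 → F

F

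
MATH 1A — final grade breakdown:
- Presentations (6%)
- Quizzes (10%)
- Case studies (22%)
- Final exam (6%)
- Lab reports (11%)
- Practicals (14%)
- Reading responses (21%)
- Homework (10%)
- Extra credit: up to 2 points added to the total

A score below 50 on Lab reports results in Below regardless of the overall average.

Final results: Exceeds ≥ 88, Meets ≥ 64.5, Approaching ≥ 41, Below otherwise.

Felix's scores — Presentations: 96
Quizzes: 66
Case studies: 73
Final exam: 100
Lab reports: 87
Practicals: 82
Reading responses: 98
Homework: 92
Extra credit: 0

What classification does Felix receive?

Meets

Lab reports score 87 ≥ 50: minimum met.
Weighted total:
  Presentations 96 × 0.06 = 5.76
  Quizzes 66 × 0.1 = 6.6
  Case studies 73 × 0.22 = 16.06
  Final exam 100 × 0.06 = 6
  Lab reports 87 × 0.11 = 9.57
  Practicals 82 × 0.14 = 11.48
  Reading responses 98 × 0.21 = 20.58
  Homework 92 × 0.1 = 9.2
Sum = 85.25
Extra credit: 85.25 + 0 = 85.25
85.25 is ≥ 64.5 and < 88 → Meets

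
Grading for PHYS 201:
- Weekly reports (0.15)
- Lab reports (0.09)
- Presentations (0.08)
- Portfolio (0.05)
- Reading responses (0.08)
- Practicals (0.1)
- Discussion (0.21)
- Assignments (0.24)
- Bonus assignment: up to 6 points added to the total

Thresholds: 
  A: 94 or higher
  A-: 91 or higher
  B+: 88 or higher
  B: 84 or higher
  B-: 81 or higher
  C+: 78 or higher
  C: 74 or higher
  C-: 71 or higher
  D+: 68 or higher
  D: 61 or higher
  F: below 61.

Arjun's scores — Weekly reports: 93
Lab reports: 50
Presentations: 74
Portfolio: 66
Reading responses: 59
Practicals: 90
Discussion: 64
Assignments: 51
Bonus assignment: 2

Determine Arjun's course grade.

Weighted total:
  Weekly reports 93 × 0.15 = 13.95
  Lab reports 50 × 0.09 = 4.5
  Presentations 74 × 0.08 = 5.92
  Portfolio 66 × 0.05 = 3.3
  Reading responses 59 × 0.08 = 4.72
  Practicals 90 × 0.1 = 9
  Discussion 64 × 0.21 = 13.44
  Assignments 51 × 0.24 = 12.24
Sum = 67.07
Bonus assignment: 67.07 + 2 = 69.07
69.07 is ≥ 68 and < 71 → D+

D+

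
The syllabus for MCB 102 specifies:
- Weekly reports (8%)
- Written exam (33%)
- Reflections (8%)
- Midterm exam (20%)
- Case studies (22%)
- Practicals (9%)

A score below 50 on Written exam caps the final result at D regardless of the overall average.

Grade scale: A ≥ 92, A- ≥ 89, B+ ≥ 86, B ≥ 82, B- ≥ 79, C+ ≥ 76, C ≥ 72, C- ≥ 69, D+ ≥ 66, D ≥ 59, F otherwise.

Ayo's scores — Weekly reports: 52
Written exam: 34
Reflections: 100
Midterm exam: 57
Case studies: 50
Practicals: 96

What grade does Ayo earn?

F

Written exam score 34 < 50: minimum not met.
Weighted total:
  Weekly reports 52 × 0.08 = 4.16
  Written exam 34 × 0.33 = 11.22
  Reflections 100 × 0.08 = 8
  Midterm exam 57 × 0.2 = 11.4
  Case studies 50 × 0.22 = 11
  Practicals 96 × 0.09 = 8.64
Sum = 54.42
54.42 would be F; cap at D applies → F.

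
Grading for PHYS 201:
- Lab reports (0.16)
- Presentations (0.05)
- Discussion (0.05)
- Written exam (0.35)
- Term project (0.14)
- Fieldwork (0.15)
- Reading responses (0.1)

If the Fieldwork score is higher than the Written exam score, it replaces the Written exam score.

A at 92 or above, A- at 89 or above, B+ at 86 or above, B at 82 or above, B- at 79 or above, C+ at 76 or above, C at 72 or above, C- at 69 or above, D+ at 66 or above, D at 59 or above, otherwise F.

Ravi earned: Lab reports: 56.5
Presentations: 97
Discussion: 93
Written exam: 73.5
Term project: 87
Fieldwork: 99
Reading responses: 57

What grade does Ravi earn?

Fieldwork (99) > Written exam (73.5), so Written exam counts as 99.
Weighted total:
  Lab reports 56.5 × 0.16 = 9.04
  Presentations 97 × 0.05 = 4.85
  Discussion 93 × 0.05 = 4.65
  Written exam 99 × 0.35 = 34.65
  Term project 87 × 0.14 = 12.18
  Fieldwork 99 × 0.15 = 14.85
  Reading responses 57 × 0.1 = 5.7
Sum = 85.92
85.92 is ≥ 82 and < 86 → B

B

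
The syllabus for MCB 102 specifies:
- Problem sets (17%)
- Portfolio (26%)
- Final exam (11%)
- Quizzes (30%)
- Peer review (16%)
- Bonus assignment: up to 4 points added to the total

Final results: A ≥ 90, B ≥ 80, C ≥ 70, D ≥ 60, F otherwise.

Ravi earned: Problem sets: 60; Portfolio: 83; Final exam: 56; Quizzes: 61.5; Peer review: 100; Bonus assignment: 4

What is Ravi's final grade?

C

Weighted total:
  Problem sets 60 × 0.17 = 10.2
  Portfolio 83 × 0.26 = 21.58
  Final exam 56 × 0.11 = 6.16
  Quizzes 61.5 × 0.3 = 18.45
  Peer review 100 × 0.16 = 16
Sum = 72.39
Bonus assignment: 72.39 + 4 = 76.39
76.39 is ≥ 70 and < 80 → C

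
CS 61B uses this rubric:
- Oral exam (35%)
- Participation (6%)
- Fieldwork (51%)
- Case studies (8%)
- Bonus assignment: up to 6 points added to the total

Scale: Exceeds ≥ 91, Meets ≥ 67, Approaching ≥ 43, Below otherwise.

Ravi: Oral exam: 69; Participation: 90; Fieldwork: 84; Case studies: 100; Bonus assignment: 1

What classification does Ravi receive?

Weighted total:
  Oral exam 69 × 0.35 = 24.15
  Participation 90 × 0.06 = 5.4
  Fieldwork 84 × 0.51 = 42.84
  Case studies 100 × 0.08 = 8
Sum = 80.39
Bonus assignment: 80.39 + 1 = 81.39
81.39 is ≥ 67 and < 91 → Meets

Meets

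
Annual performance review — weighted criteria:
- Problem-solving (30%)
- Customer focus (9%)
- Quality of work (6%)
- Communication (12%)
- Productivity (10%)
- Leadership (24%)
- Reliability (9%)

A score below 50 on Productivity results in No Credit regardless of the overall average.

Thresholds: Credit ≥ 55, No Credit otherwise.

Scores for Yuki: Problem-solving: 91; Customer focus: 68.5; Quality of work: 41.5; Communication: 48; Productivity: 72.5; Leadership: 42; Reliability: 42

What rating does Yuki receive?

Productivity score 72.5 ≥ 50: minimum met.
Weighted total:
  Problem-solving 91 × 0.3 = 27.3
  Customer focus 68.5 × 0.09 = 6.165
  Quality of work 41.5 × 0.06 = 2.49
  Communication 48 × 0.12 = 5.76
  Productivity 72.5 × 0.1 = 7.25
  Leadership 42 × 0.24 = 10.08
  Reliability 42 × 0.09 = 3.78
Sum = 62.825
62.825 ≥ 55 → Credit

Credit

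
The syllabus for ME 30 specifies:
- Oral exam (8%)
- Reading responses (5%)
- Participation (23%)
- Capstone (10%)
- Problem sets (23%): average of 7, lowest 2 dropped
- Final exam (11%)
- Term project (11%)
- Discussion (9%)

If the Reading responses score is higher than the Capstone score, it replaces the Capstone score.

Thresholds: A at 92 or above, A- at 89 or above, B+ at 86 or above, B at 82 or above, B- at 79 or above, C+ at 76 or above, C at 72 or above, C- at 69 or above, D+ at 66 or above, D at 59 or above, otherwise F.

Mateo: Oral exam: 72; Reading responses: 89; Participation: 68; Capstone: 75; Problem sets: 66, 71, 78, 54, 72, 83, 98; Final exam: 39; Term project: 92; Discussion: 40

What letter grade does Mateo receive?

Problem sets: drop 54, 66 → average of remaining 5 = 402/5 = 80.4
Reading responses (89) > Capstone (75), so Capstone counts as 89.
Weighted total:
  Oral exam 72 × 0.08 = 5.76
  Reading responses 89 × 0.05 = 4.45
  Participation 68 × 0.23 = 15.64
  Capstone 89 × 0.1 = 8.9
  Problem sets 80.4 × 0.23 = 18.492
  Final exam 39 × 0.11 = 4.29
  Term project 92 × 0.11 = 10.12
  Discussion 40 × 0.09 = 3.6
Sum = 71.252
71.252 is ≥ 69 and < 72 → C-

C-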